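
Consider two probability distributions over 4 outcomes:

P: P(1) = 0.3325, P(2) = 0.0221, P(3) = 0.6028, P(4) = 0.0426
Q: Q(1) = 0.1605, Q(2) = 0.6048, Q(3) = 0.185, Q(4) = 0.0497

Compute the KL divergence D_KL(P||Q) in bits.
1.2617 bits

D_KL(P||Q) = Σ P(x) log₂(P(x)/Q(x))

Computing term by term:
  P(1)·log₂(P(1)/Q(1)) = 0.3325·log₂(0.3325/0.1605) = 0.34938
  P(2)·log₂(P(2)/Q(2)) = 0.0221·log₂(0.0221/0.6048) = -0.10551
  P(3)·log₂(P(3)/Q(3)) = 0.6028·log₂(0.6028/0.185) = 1.02726
  P(4)·log₂(P(4)/Q(4)) = 0.0426·log₂(0.0426/0.0497) = -0.00947

D_KL(P||Q) = 0.34938 - 0.10551 + 1.02726 - 0.00947 = 1.26166 ≈ 1.2617 bits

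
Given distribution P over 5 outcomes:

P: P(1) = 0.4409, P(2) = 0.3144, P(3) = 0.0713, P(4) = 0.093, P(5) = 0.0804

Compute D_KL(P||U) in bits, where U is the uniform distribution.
0.3935 bits

U(i) = 1/5 for all i

D_KL(P||U) = Σ P(x) log₂(P(x) / (1/5))
           = Σ P(x) log₂(P(x)) + log₂(5)
           = log₂(5) - H(P)

H(P) = -Σ P(x) log₂(P(x)):
  -P(1)·log₂(P(1)) = -(0.4409)·log₂(0.4409) = 0.52091
  -P(2)·log₂(P(2)) = -(0.3144)·log₂(0.3144) = 0.52484
  -P(3)·log₂(P(3)) = -(0.0713)·log₂(0.0713) = 0.27165
  -P(4)·log₂(P(4)) = -(0.093)·log₂(0.093) = 0.31868
  -P(5)·log₂(P(5)) = -(0.0804)·log₂(0.0804) = 0.29239
H(P) = 0.52091 + 0.52484 + 0.27165 + 0.31868 + 0.29239 = 1.92847 bits

log₂(5) = 2.32193 bits

D_KL(P||U) = 2.32193 - 1.92847 = 0.39346 ≈ 0.3935 bits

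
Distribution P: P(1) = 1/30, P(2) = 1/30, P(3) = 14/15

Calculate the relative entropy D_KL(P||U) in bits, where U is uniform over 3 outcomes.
1.1649 bits

U(i) = 1/3 for all i

D_KL(P||U) = Σ P(x) log₂(P(x) / (1/3))
           = Σ P(x) log₂(P(x)) + log₂(3)
           = log₂(3) - H(P)

H(P) = -Σ P(x) log₂(P(x)):
  -P(1)·log₂(P(1)) = -(1/30)·log₂(1/30) = 0.16356
  -P(2)·log₂(P(2)) = -(1/30)·log₂(1/30) = 0.16356
  -P(3)·log₂(P(3)) = -(14/15)·log₂(14/15) = 0.09290
H(P) = 0.16356 + 0.16356 + 0.09290 = 0.42002 bits

log₂(3) = 1.58496 bits

D_KL(P||U) = 1.58496 - 0.42002 = 1.16494 ≈ 1.1649 bits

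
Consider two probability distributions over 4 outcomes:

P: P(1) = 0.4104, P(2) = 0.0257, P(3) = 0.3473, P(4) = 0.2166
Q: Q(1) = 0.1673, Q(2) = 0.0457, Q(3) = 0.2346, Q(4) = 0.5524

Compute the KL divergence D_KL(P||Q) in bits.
0.4140 bits

D_KL(P||Q) = Σ P(x) log₂(P(x)/Q(x))

Computing term by term:
  P(1)·log₂(P(1)/Q(1)) = 0.4104·log₂(0.4104/0.1673) = 0.53130
  P(2)·log₂(P(2)/Q(2)) = 0.0257·log₂(0.0257/0.0457) = -0.02134
  P(3)·log₂(P(3)/Q(3)) = 0.3473·log₂(0.3473/0.2346) = 0.19656
  P(4)·log₂(P(4)/Q(4)) = 0.2166·log₂(0.2166/0.5524) = -0.29256

D_KL(P||Q) = 0.53130 - 0.02134 + 0.19656 - 0.29256 = 0.41396 ≈ 0.4140 bits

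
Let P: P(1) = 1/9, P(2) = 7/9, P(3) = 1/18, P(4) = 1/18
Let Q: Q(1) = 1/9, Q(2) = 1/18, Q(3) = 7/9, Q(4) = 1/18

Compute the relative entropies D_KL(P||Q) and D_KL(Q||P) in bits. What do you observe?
D_KL(P||Q) = 2.7498 bits, D_KL(Q||P) = 2.7498 bits. The two directions give the same value here, because Q is a self-inverse relabeling of P; in general KL divergence is asymmetric.

D_KL(P||Q) = Σ P(x) log₂(P(x)/Q(x))

Computing term by term:
  P(1)·log₂(P(1)/Q(1)) = (1/9)·log₂((1/9)/(1/9)) = 0.00000
  P(2)·log₂(P(2)/Q(2)) = (7/9)·log₂((7/9)/(1/18)) = 2.96128
  P(3)·log₂(P(3)/Q(3)) = (1/18)·log₂((1/18)/(7/9)) = -0.21152
  P(4)·log₂(P(4)/Q(4)) = (1/18)·log₂((1/18)/(1/18)) = 0.00000

D_KL(P||Q) = 0.00000 + 2.96128 - 0.21152 + 0.00000 = 2.74976 ≈ 2.7498 bits

D_KL(Q||P) = Σ Q(x) log₂(Q(x)/P(x))

Computing term by term:
  Q(1)·log₂(Q(1)/P(1)) = (1/9)·log₂((1/9)/(1/9)) = 0.00000
  Q(2)·log₂(Q(2)/P(2)) = (1/18)·log₂((1/18)/(7/9)) = -0.21152
  Q(3)·log₂(Q(3)/P(3)) = (7/9)·log₂((7/9)/(1/18)) = 2.96128
  Q(4)·log₂(Q(4)/P(4)) = (1/18)·log₂((1/18)/(1/18)) = 0.00000

D_KL(Q||P) = 0.00000 - 0.21152 + 2.96128 + 0.00000 = 2.74976 ≈ 2.7498 bits

These ARE equal here. Q is P with outcomes relabeled (Q(2) = P(3), Q(3) = P(2)) by a relabeling that is its own inverse, so the two sums contain exactly the same terms in a different order. This is a special case — KL divergence is not symmetric in general: D_KL(P||Q) ≠ D_KL(Q||P) for most P, Q.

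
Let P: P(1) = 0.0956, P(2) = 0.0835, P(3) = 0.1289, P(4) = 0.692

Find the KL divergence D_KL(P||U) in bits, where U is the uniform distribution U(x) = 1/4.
0.6286 bits

U(i) = 1/4 for all i

D_KL(P||U) = Σ P(x) log₂(P(x) / (1/4))
           = Σ P(x) log₂(P(x)) + log₂(4)
           = log₂(4) - H(P)

H(P) = -Σ P(x) log₂(P(x)):
  -P(1)·log₂(P(1)) = -(0.0956)·log₂(0.0956) = 0.32378
  -P(2)·log₂(P(2)) = -(0.0835)·log₂(0.0835) = 0.29910
  -P(3)·log₂(P(3)) = -(0.1289)·log₂(0.1289) = 0.38099
  -P(4)·log₂(P(4)) = -(0.692)·log₂(0.692) = 0.36756
H(P) = 0.32378 + 0.29910 + 0.38099 + 0.36756 = 1.37143 bits

log₂(4) = 2.00000 bits

D_KL(P||U) = 2.00000 - 1.37143 = 0.62857 ≈ 0.6286 bits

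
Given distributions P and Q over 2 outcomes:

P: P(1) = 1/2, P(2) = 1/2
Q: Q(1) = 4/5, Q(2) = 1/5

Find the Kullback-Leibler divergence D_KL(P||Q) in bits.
0.3219 bits

D_KL(P||Q) = Σ P(x) log₂(P(x)/Q(x))

Computing term by term:
  P(1)·log₂(P(1)/Q(1)) = (1/2)·log₂((1/2)/(4/5)) = -0.33904
  P(2)·log₂(P(2)/Q(2)) = (1/2)·log₂((1/2)/(1/5)) = 0.66096

D_KL(P||Q) = -0.33904 + 0.66096 = 0.32192 ≈ 0.3219 bits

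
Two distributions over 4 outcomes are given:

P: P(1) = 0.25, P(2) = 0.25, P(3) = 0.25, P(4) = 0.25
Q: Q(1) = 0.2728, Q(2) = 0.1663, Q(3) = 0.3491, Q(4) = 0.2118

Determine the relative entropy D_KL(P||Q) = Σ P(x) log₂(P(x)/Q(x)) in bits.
0.0549 bits

D_KL(P||Q) = Σ P(x) log₂(P(x)/Q(x))

Computing term by term:
  P(1)·log₂(P(1)/Q(1)) = 0.25·log₂(0.25/0.2728) = -0.03148
  P(2)·log₂(P(2)/Q(2)) = 0.25·log₂(0.25/0.1663) = 0.14703
  P(3)·log₂(P(3)/Q(3)) = 0.25·log₂(0.25/0.3491) = -0.12043
  P(4)·log₂(P(4)/Q(4)) = 0.25·log₂(0.25/0.2118) = 0.05981

D_KL(P||Q) = -0.03148 + 0.14703 - 0.12043 + 0.05981 = 0.05493 ≈ 0.0549 bits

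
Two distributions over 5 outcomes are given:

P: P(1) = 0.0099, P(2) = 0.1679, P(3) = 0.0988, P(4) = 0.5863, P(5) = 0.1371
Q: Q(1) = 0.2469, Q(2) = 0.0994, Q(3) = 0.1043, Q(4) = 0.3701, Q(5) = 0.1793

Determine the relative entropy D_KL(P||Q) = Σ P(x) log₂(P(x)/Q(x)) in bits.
0.4094 bits

D_KL(P||Q) = Σ P(x) log₂(P(x)/Q(x))

Computing term by term:
  P(1)·log₂(P(1)/Q(1)) = 0.0099·log₂(0.0099/0.2469) = -0.04594
  P(2)·log₂(P(2)/Q(2)) = 0.1679·log₂(0.1679/0.0994) = 0.12698
  P(3)·log₂(P(3)/Q(3)) = 0.0988·log₂(0.0988/0.1043) = -0.00772
  P(4)·log₂(P(4)/Q(4)) = 0.5863·log₂(0.5863/0.3701) = 0.38914
  P(5)·log₂(P(5)/Q(5)) = 0.1371·log₂(0.1371/0.1793) = -0.05308

D_KL(P||Q) = -0.04594 + 0.12698 - 0.00772 + 0.38914 - 0.05308 = 0.40938 ≈ 0.4094 bits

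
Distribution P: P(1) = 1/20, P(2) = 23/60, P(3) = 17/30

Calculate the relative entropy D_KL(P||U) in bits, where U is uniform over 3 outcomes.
0.3742 bits

U(i) = 1/3 for all i

D_KL(P||U) = Σ P(x) log₂(P(x) / (1/3))
           = Σ P(x) log₂(P(x)) + log₂(3)
           = log₂(3) - H(P)

H(P) = -Σ P(x) log₂(P(x)):
  -P(1)·log₂(P(1)) = -(1/20)·log₂(1/20) = 0.21610
  -P(2)·log₂(P(2)) = -(23/60)·log₂(23/60) = 0.53028
  -P(3)·log₂(P(3)) = -(17/30)·log₂(17/30) = 0.46434
H(P) = 0.21610 + 0.53028 + 0.46434 = 1.21072 bits

log₂(3) = 1.58496 bits

D_KL(P||U) = 1.58496 - 1.21072 = 0.37424 ≈ 0.3742 bits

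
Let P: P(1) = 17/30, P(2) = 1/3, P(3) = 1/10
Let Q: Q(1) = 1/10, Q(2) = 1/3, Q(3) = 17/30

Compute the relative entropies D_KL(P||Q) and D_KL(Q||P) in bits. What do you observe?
D_KL(P||Q) = 1.1678 bits, D_KL(Q||P) = 1.1678 bits. The two directions give the same value here, because Q is a self-inverse relabeling of P; in general KL divergence is asymmetric.

D_KL(P||Q) = Σ P(x) log₂(P(x)/Q(x))

Computing term by term:
  P(1)·log₂(P(1)/Q(1)) = (17/30)·log₂((17/30)/(1/10)) = 1.41808
  P(2)·log₂(P(2)/Q(2)) = (1/3)·log₂((1/3)/(1/3)) = 0.00000
  P(3)·log₂(P(3)/Q(3)) = (1/10)·log₂((1/10)/(17/30)) = -0.25025

D_KL(P||Q) = 1.41808 + 0.00000 - 0.25025 = 1.16783 ≈ 1.1678 bits

D_KL(Q||P) = Σ Q(x) log₂(Q(x)/P(x))

Computing term by term:
  Q(1)·log₂(Q(1)/P(1)) = (1/10)·log₂((1/10)/(17/30)) = -0.25025
  Q(2)·log₂(Q(2)/P(2)) = (1/3)·log₂((1/3)/(1/3)) = 0.00000
  Q(3)·log₂(Q(3)/P(3)) = (17/30)·log₂((17/30)/(1/10)) = 1.41808

D_KL(Q||P) = -0.25025 + 0.00000 + 1.41808 = 1.16783 ≈ 1.1678 bits

These ARE equal here. Q is P with outcomes relabeled (Q(1) = P(3), Q(3) = P(1)) by a relabeling that is its own inverse, so the two sums contain exactly the same terms in a different order. This is a special case — KL divergence is not symmetric in general: D_KL(P||Q) ≠ D_KL(Q||P) for most P, Q.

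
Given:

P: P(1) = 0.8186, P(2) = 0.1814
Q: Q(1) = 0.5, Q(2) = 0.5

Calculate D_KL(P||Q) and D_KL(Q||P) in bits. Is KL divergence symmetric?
D_KL(P||Q) = 0.3169 bits, D_KL(Q||P) = 0.3758 bits. No, KL divergence is not symmetric.

D_KL(P||Q) = Σ P(x) log₂(P(x)/Q(x))

Computing term by term:
  P(1)·log₂(P(1)/Q(1)) = 0.8186·log₂(0.8186/0.5) = 0.58221
  P(2)·log₂(P(2)/Q(2)) = 0.1814·log₂(0.1814/0.5) = -0.26534

D_KL(P||Q) = 0.58221 - 0.26534 = 0.31687 ≈ 0.3169 bits

D_KL(Q||P) = Σ Q(x) log₂(Q(x)/P(x))

Computing term by term:
  Q(1)·log₂(Q(1)/P(1)) = 0.5·log₂(0.5/0.8186) = -0.35562
  Q(2)·log₂(Q(2)/P(2)) = 0.5·log₂(0.5/0.1814) = 0.73138

D_KL(Q||P) = -0.35562 + 0.73138 = 0.37576 ≈ 0.3758 bits

These are NOT equal (difference: 0.0589 bits). KL divergence is asymmetric: D_KL(P||Q) ≠ D_KL(Q||P) in general.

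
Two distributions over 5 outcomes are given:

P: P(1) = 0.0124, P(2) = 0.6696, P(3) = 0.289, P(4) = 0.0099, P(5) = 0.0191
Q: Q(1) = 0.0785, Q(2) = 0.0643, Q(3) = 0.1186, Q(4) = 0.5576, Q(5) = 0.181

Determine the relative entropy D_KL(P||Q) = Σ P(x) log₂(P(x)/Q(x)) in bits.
2.4823 bits

D_KL(P||Q) = Σ P(x) log₂(P(x)/Q(x))

Computing term by term:
  P(1)·log₂(P(1)/Q(1)) = 0.0124·log₂(0.0124/0.0785) = -0.03301
  P(2)·log₂(P(2)/Q(2)) = 0.6696·log₂(0.6696/0.0643) = 2.26352
  P(3)·log₂(P(3)/Q(3)) = 0.289·log₂(0.289/0.1186) = 0.37136
  P(4)·log₂(P(4)/Q(4)) = 0.0099·log₂(0.0099/0.5576) = -0.05758
  P(5)·log₂(P(5)/Q(5)) = 0.0191·log₂(0.0191/0.181) = -0.06197

D_KL(P||Q) = -0.03301 + 2.26352 + 0.37136 - 0.05758 - 0.06197 = 2.48232 ≈ 2.4823 bits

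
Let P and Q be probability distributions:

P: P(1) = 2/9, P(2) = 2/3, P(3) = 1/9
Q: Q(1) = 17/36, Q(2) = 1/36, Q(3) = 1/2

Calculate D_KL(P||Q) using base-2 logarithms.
2.5739 bits

D_KL(P||Q) = Σ P(x) log₂(P(x)/Q(x))

Computing term by term:
  P(1)·log₂(P(1)/Q(1)) = (2/9)·log₂((2/9)/(17/36)) = -0.24166
  P(2)·log₂(P(2)/Q(2)) = (2/3)·log₂((2/3)/(1/36)) = 3.05664
  P(3)·log₂(P(3)/Q(3)) = (1/9)·log₂((1/9)/(1/2)) = -0.24110

D_KL(P||Q) = -0.24166 + 3.05664 - 0.24110 = 2.57388 ≈ 2.5739 bits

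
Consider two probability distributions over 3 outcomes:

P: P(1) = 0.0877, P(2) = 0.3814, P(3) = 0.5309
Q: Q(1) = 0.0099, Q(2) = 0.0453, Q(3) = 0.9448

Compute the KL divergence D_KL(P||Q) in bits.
1.0068 bits

D_KL(P||Q) = Σ P(x) log₂(P(x)/Q(x))

Computing term by term:
  P(1)·log₂(P(1)/Q(1)) = 0.0877·log₂(0.0877/0.0099) = 0.27600
  P(2)·log₂(P(2)/Q(2)) = 0.3814·log₂(0.3814/0.0453) = 1.17232
  P(3)·log₂(P(3)/Q(3)) = 0.5309·log₂(0.5309/0.9448) = -0.44148

D_KL(P||Q) = 0.27600 + 1.17232 - 0.44148 = 1.00684 ≈ 1.0068 bits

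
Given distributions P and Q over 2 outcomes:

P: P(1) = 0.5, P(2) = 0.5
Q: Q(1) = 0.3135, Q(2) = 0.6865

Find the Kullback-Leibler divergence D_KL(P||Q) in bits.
0.1081 bits

D_KL(P||Q) = Σ P(x) log₂(P(x)/Q(x))

Computing term by term:
  P(1)·log₂(P(1)/Q(1)) = 0.5·log₂(0.5/0.3135) = 0.33673
  P(2)·log₂(P(2)/Q(2)) = 0.5·log₂(0.5/0.6865) = -0.22867

D_KL(P||Q) = 0.33673 - 0.22867 = 0.10806 ≈ 0.1081 bits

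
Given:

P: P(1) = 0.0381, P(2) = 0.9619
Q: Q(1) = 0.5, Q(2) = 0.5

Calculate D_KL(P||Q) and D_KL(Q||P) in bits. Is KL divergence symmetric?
D_KL(P||Q) = 0.7665 bits, D_KL(Q||P) = 1.3851 bits. No, KL divergence is not symmetric.

D_KL(P||Q) = Σ P(x) log₂(P(x)/Q(x))

Computing term by term:
  P(1)·log₂(P(1)/Q(1)) = 0.0381·log₂(0.0381/0.5) = -0.14151
  P(2)·log₂(P(2)/Q(2)) = 0.9619·log₂(0.9619/0.5) = 0.90799

D_KL(P||Q) = -0.14151 + 0.90799 = 0.76648 ≈ 0.7665 bits

D_KL(Q||P) = Σ Q(x) log₂(Q(x)/P(x))

Computing term by term:
  Q(1)·log₂(Q(1)/P(1)) = 0.5·log₂(0.5/0.0381) = 1.85703
  Q(2)·log₂(Q(2)/P(2)) = 0.5·log₂(0.5/0.9619) = -0.47198

D_KL(Q||P) = 1.85703 - 0.47198 = 1.38505 ≈ 1.3851 bits

These are NOT equal (difference: 0.6186 bits). KL divergence is asymmetric: D_KL(P||Q) ≠ D_KL(Q||P) in general.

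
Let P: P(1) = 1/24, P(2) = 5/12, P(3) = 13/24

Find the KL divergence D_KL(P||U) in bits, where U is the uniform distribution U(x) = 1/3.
0.3885 bits

U(i) = 1/3 for all i

D_KL(P||U) = Σ P(x) log₂(P(x) / (1/3))
           = Σ P(x) log₂(P(x)) + log₂(3)
           = log₂(3) - H(P)

H(P) = -Σ P(x) log₂(P(x)):
  -P(1)·log₂(P(1)) = -(1/24)·log₂(1/24) = 0.19104
  -P(2)·log₂(P(2)) = -(5/12)·log₂(5/12) = 0.52626
  -P(3)·log₂(P(3)) = -(13/24)·log₂(13/24) = 0.47912
H(P) = 0.19104 + 0.52626 + 0.47912 = 1.19642 bits

log₂(3) = 1.58496 bits

D_KL(P||U) = 1.58496 - 1.19642 = 0.38854 ≈ 0.3885 bits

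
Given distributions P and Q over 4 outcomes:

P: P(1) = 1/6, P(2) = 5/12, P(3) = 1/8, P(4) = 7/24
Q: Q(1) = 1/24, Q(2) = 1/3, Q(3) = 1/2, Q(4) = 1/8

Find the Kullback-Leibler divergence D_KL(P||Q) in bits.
0.5740 bits

D_KL(P||Q) = Σ P(x) log₂(P(x)/Q(x))

Computing term by term:
  P(1)·log₂(P(1)/Q(1)) = (1/6)·log₂((1/6)/(1/24)) = 0.33333
  P(2)·log₂(P(2)/Q(2)) = (5/12)·log₂((5/12)/(1/3)) = 0.13414
  P(3)·log₂(P(3)/Q(3)) = (1/8)·log₂((1/8)/(1/2)) = -0.25000
  P(4)·log₂(P(4)/Q(4)) = (7/24)·log₂((7/24)/(1/8)) = 0.35653

D_KL(P||Q) = 0.33333 + 0.13414 - 0.25000 + 0.35653 = 0.57400 ≈ 0.5740 bits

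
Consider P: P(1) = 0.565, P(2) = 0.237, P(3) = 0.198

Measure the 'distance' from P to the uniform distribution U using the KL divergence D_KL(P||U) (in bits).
0.1647 bits

U(i) = 1/3 for all i

D_KL(P||U) = Σ P(x) log₂(P(x) / (1/3))
           = Σ P(x) log₂(P(x)) + log₂(3)
           = log₂(3) - H(P)

H(P) = -Σ P(x) log₂(P(x)):
  -P(1)·log₂(P(1)) = -(0.565)·log₂(0.565) = 0.46538
  -P(2)·log₂(P(2)) = -(0.237)·log₂(0.237) = 0.49226
  -P(3)·log₂(P(3)) = -(0.198)·log₂(0.198) = 0.46261
H(P) = 0.46538 + 0.49226 + 0.46261 = 1.42025 bits

log₂(3) = 1.58496 bits

D_KL(P||U) = 1.58496 - 1.42025 = 0.16471 ≈ 0.1647 bits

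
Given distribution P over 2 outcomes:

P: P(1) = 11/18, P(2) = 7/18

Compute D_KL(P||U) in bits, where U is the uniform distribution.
0.0359 bits

U(i) = 1/2 for all i

D_KL(P||U) = Σ P(x) log₂(P(x) / (1/2))
           = Σ P(x) log₂(P(x)) + log₂(2)
           = log₂(2) - H(P)

H(P) = -Σ P(x) log₂(P(x)):
  -P(1)·log₂(P(1)) = -(11/18)·log₂(11/18) = 0.43419
  -P(2)·log₂(P(2)) = -(7/18)·log₂(7/18) = 0.52989
H(P) = 0.43419 + 0.52989 = 0.96408 bits

log₂(2) = 1.00000 bits

D_KL(P||U) = 1.00000 - 0.96408 = 0.03592 ≈ 0.0359 bits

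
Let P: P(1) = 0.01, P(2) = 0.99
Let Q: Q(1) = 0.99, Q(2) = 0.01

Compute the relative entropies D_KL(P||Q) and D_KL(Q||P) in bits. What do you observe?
D_KL(P||Q) = 6.4968 bits, D_KL(Q||P) = 6.4968 bits. The two directions give the same value here, because Q is a self-inverse relabeling of P; in general KL divergence is asymmetric.

D_KL(P||Q) = Σ P(x) log₂(P(x)/Q(x))

Computing term by term:
  P(1)·log₂(P(1)/Q(1)) = 0.01·log₂(0.01/0.99) = -0.06629
  P(2)·log₂(P(2)/Q(2)) = 0.99·log₂(0.99/0.01) = 6.56306

D_KL(P||Q) = -0.06629 + 6.56306 = 6.49677 ≈ 6.4968 bits

D_KL(Q||P) = Σ Q(x) log₂(Q(x)/P(x))

Computing term by term:
  Q(1)·log₂(Q(1)/P(1)) = 0.99·log₂(0.99/0.01) = 6.56306
  Q(2)·log₂(Q(2)/P(2)) = 0.01·log₂(0.01/0.99) = -0.06629

D_KL(Q||P) = 6.56306 - 0.06629 = 6.49677 ≈ 6.4968 bits

These ARE equal here. Q is P with outcomes relabeled (Q(1) = P(2), Q(2) = P(1)) by a relabeling that is its own inverse, so the two sums contain exactly the same terms in a different order. This is a special case — KL divergence is not symmetric in general: D_KL(P||Q) ≠ D_KL(Q||P) for most P, Q.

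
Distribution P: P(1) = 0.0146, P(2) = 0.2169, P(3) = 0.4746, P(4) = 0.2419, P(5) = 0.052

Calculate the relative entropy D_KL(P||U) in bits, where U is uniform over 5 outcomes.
0.5273 bits

U(i) = 1/5 for all i

D_KL(P||U) = Σ P(x) log₂(P(x) / (1/5))
           = Σ P(x) log₂(P(x)) + log₂(5)
           = log₂(5) - H(P)

H(P) = -Σ P(x) log₂(P(x)):
  -P(1)·log₂(P(1)) = -(0.0146)·log₂(0.0146) = 0.08903
  -P(2)·log₂(P(2)) = -(0.2169)·log₂(0.2169) = 0.47824
  -P(3)·log₂(P(3)) = -(0.4746)·log₂(0.4746) = 0.51030
  -P(4)·log₂(P(4)) = -(0.2419)·log₂(0.2419) = 0.49529
  -P(5)·log₂(P(5)) = -(0.052)·log₂(0.052) = 0.22180
H(P) = 0.08903 + 0.47824 + 0.51030 + 0.49529 + 0.22180 = 1.79466 bits

log₂(5) = 2.32193 bits

D_KL(P||U) = 2.32193 - 1.79466 = 0.52727 ≈ 0.5273 bits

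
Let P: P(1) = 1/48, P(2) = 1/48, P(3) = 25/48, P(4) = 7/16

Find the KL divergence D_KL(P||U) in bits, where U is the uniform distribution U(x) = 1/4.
0.7554 bits

U(i) = 1/4 for all i

D_KL(P||U) = Σ P(x) log₂(P(x) / (1/4))
           = Σ P(x) log₂(P(x)) + log₂(4)
           = log₂(4) - H(P)

H(P) = -Σ P(x) log₂(P(x)):
  -P(1)·log₂(P(1)) = -(1/48)·log₂(1/48) = 0.11635
  -P(2)·log₂(P(2)) = -(1/48)·log₂(1/48) = 0.11635
  -P(3)·log₂(P(3)) = -(25/48)·log₂(25/48) = 0.49016
  -P(4)·log₂(P(4)) = -(7/16)·log₂(7/16) = 0.52178
H(P) = 0.11635 + 0.11635 + 0.49016 + 0.52178 = 1.24464 bits

log₂(4) = 2.00000 bits

D_KL(P||U) = 2.00000 - 1.24464 = 0.75536 ≈ 0.7554 bits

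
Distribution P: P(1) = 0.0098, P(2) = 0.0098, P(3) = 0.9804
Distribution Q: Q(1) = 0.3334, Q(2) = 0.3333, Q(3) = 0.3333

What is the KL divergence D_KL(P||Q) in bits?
1.4263 bits

D_KL(P||Q) = Σ P(x) log₂(P(x)/Q(x))

Computing term by term:
  P(1)·log₂(P(1)/Q(1)) = 0.0098·log₂(0.0098/0.3334) = -0.04987
  P(2)·log₂(P(2)/Q(2)) = 0.0098·log₂(0.0098/0.3333) = -0.04986
  P(3)·log₂(P(3)/Q(3)) = 0.9804·log₂(0.9804/0.3333) = 1.52604

D_KL(P||Q) = -0.04987 - 0.04986 + 1.52604 = 1.42631 ≈ 1.4263 bits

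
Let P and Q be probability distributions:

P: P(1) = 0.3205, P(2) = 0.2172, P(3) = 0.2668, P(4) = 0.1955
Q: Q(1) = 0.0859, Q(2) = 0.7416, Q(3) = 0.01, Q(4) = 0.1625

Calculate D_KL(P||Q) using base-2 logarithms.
1.5402 bits

D_KL(P||Q) = Σ P(x) log₂(P(x)/Q(x))

Computing term by term:
  P(1)·log₂(P(1)/Q(1)) = 0.3205·log₂(0.3205/0.0859) = 0.60882
  P(2)·log₂(P(2)/Q(2)) = 0.2172·log₂(0.2172/0.7416) = -0.38480
  P(3)·log₂(P(3)/Q(3)) = 0.2668·log₂(0.2668/0.01) = 1.26401
  P(4)·log₂(P(4)/Q(4)) = 0.1955·log₂(0.1955/0.1625) = 0.05215

D_KL(P||Q) = 0.60882 - 0.38480 + 1.26401 + 0.05215 = 1.54018 ≈ 1.5402 bits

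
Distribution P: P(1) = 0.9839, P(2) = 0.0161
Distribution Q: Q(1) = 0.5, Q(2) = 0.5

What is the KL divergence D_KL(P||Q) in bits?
0.8811 bits

D_KL(P||Q) = Σ P(x) log₂(P(x)/Q(x))

Computing term by term:
  P(1)·log₂(P(1)/Q(1)) = 0.9839·log₂(0.9839/0.5) = 0.96086
  P(2)·log₂(P(2)/Q(2)) = 0.0161·log₂(0.0161/0.5) = -0.07980

D_KL(P||Q) = 0.96086 - 0.07980 = 0.88106 ≈ 0.8811 bits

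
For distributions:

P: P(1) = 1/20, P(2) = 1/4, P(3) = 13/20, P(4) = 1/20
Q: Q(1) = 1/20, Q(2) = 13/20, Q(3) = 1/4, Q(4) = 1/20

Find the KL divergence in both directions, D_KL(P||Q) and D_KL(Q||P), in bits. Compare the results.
D_KL(P||Q) = 0.5514 bits, D_KL(Q||P) = 0.5514 bits. The two directions give exactly the same value for this pair.

D_KL(P||Q) = Σ P(x) log₂(P(x)/Q(x))

Computing term by term:
  P(1)·log₂(P(1)/Q(1)) = (1/20)·log₂((1/20)/(1/20)) = 0.00000
  P(2)·log₂(P(2)/Q(2)) = (1/4)·log₂((1/4)/(13/20)) = -0.34463
  P(3)·log₂(P(3)/Q(3)) = (13/20)·log₂((13/20)/(1/4)) = 0.89603
  P(4)·log₂(P(4)/Q(4)) = (1/20)·log₂((1/20)/(1/20)) = 0.00000

D_KL(P||Q) = 0.00000 - 0.34463 + 0.89603 + 0.00000 = 0.55140 ≈ 0.5514 bits

D_KL(Q||P) = Σ Q(x) log₂(Q(x)/P(x))

Computing term by term:
  Q(1)·log₂(Q(1)/P(1)) = (1/20)·log₂((1/20)/(1/20)) = 0.00000
  Q(2)·log₂(Q(2)/P(2)) = (13/20)·log₂((13/20)/(1/4)) = 0.89603
  Q(3)·log₂(Q(3)/P(3)) = (1/4)·log₂((1/4)/(13/20)) = -0.34463
  Q(4)·log₂(Q(4)/P(4)) = (1/20)·log₂((1/20)/(1/20)) = 0.00000

D_KL(Q||P) = 0.00000 + 0.89603 - 0.34463 + 0.00000 = 0.55140 ≈ 0.5514 bits

These ARE equal here. Q is P with outcomes relabeled (Q(2) = P(3), Q(3) = P(2)) by a relabeling that is its own inverse, so the two sums contain exactly the same terms in a different order. This is a special case — KL divergence is not symmetric in general: D_KL(P||Q) ≠ D_KL(Q||P) for most P, Q.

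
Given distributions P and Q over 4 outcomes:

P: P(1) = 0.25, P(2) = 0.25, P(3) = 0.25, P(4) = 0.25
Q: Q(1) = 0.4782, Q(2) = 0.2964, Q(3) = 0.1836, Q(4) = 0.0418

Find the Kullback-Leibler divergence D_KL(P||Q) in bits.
0.4611 bits

D_KL(P||Q) = Σ P(x) log₂(P(x)/Q(x))

Computing term by term:
  P(1)·log₂(P(1)/Q(1)) = 0.25·log₂(0.25/0.4782) = -0.23392
  P(2)·log₂(P(2)/Q(2)) = 0.25·log₂(0.25/0.2964) = -0.06140
  P(3)·log₂(P(3)/Q(3)) = 0.25·log₂(0.25/0.1836) = 0.11134
  P(4)·log₂(P(4)/Q(4)) = 0.25·log₂(0.25/0.0418) = 0.64509

D_KL(P||Q) = -0.23392 - 0.06140 + 0.11134 + 0.64509 = 0.46111 ≈ 0.4611 bits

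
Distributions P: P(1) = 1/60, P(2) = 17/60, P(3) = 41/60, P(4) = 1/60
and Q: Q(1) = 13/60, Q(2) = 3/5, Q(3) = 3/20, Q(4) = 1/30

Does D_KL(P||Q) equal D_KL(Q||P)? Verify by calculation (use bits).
D_KL(P||Q) = 1.1098 bits, D_KL(Q||P) = 1.1564 bits. No — D_KL(P||Q) ≠ D_KL(Q||P) for this pair.

D_KL(P||Q) = Σ P(x) log₂(P(x)/Q(x))

Computing term by term:
  P(1)·log₂(P(1)/Q(1)) = (1/60)·log₂((1/60)/(13/60)) = -0.06167
  P(2)·log₂(P(2)/Q(2)) = (17/60)·log₂((17/60)/(3/5)) = -0.30670
  P(3)·log₂(P(3)/Q(3)) = (41/60)·log₂((41/60)/(3/20)) = 1.49488
  P(4)·log₂(P(4)/Q(4)) = (1/60)·log₂((1/60)/(1/30)) = -0.01667

D_KL(P||Q) = -0.06167 - 0.30670 + 1.49488 - 0.01667 = 1.10984 ≈ 1.1098 bits

D_KL(Q||P) = Σ Q(x) log₂(Q(x)/P(x))

Computing term by term:
  Q(1)·log₂(Q(1)/P(1)) = (13/60)·log₂((13/60)/(1/60)) = 0.80176
  Q(2)·log₂(Q(2)/P(2)) = (3/5)·log₂((3/5)/(17/60)) = 0.64948
  Q(3)·log₂(Q(3)/P(3)) = (3/20)·log₂((3/20)/(41/60)) = -0.32814
  Q(4)·log₂(Q(4)/P(4)) = (1/30)·log₂((1/30)/(1/60)) = 0.03333

D_KL(Q||P) = 0.80176 + 0.64948 - 0.32814 + 0.03333 = 1.15643 ≈ 1.1564 bits

These are NOT equal (difference: 0.0466 bits). KL divergence is asymmetric: D_KL(P||Q) ≠ D_KL(Q||P) in general.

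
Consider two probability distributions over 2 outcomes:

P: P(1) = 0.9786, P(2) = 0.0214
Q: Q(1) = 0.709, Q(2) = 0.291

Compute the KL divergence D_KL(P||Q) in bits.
0.3744 bits

D_KL(P||Q) = Σ P(x) log₂(P(x)/Q(x))

Computing term by term:
  P(1)·log₂(P(1)/Q(1)) = 0.9786·log₂(0.9786/0.709) = 0.45498
  P(2)·log₂(P(2)/Q(2)) = 0.0214·log₂(0.0214/0.291) = -0.08058

D_KL(P||Q) = 0.45498 - 0.08058 = 0.37440 ≈ 0.3744 bits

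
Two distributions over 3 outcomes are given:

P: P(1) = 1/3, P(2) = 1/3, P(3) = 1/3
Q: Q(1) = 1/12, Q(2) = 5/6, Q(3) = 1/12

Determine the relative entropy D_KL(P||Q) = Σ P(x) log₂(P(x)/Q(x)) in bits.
0.8927 bits

D_KL(P||Q) = Σ P(x) log₂(P(x)/Q(x))

Computing term by term:
  P(1)·log₂(P(1)/Q(1)) = (1/3)·log₂((1/3)/(1/12)) = 0.66667
  P(2)·log₂(P(2)/Q(2)) = (1/3)·log₂((1/3)/(5/6)) = -0.44064
  P(3)·log₂(P(3)/Q(3)) = (1/3)·log₂((1/3)/(1/12)) = 0.66667

D_KL(P||Q) = 0.66667 - 0.44064 + 0.66667 = 0.89270 ≈ 0.8927 bits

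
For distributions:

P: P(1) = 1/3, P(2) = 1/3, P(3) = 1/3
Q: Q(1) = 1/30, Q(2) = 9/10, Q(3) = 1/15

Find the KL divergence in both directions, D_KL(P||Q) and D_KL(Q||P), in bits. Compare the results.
D_KL(P||Q) = 1.4036 bits, D_KL(Q||P) = 1.0241 bits. D_KL(P||Q) is larger than D_KL(Q||P) by 0.3795 bits; the two directions differ.

D_KL(P||Q) = Σ P(x) log₂(P(x)/Q(x))

Computing term by term:
  P(1)·log₂(P(1)/Q(1)) = (1/3)·log₂((1/3)/(1/30)) = 1.10731
  P(2)·log₂(P(2)/Q(2)) = (1/3)·log₂((1/3)/(9/10)) = -0.47765
  P(3)·log₂(P(3)/Q(3)) = (1/3)·log₂((1/3)/(1/15)) = 0.77398

D_KL(P||Q) = 1.10731 - 0.47765 + 0.77398 = 1.40364 ≈ 1.4036 bits

D_KL(Q||P) = Σ Q(x) log₂(Q(x)/P(x))

Computing term by term:
  Q(1)·log₂(Q(1)/P(1)) = (1/30)·log₂((1/30)/(1/3)) = -0.11073
  Q(2)·log₂(Q(2)/P(2)) = (9/10)·log₂((9/10)/(1/3)) = 1.28966
  Q(3)·log₂(Q(3)/P(3)) = (1/15)·log₂((1/15)/(1/3)) = -0.15480

D_KL(Q||P) = -0.11073 + 1.28966 - 0.15480 = 1.02413 ≈ 1.0241 bits

These are NOT equal (difference: 0.3795 bits). KL divergence is asymmetric: D_KL(P||Q) ≠ D_KL(Q||P) in general.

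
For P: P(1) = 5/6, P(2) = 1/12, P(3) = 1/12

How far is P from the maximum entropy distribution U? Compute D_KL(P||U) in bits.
0.7683 bits

U(i) = 1/3 for all i

D_KL(P||U) = Σ P(x) log₂(P(x) / (1/3))
           = Σ P(x) log₂(P(x)) + log₂(3)
           = log₂(3) - H(P)

H(P) = -Σ P(x) log₂(P(x)):
  -P(1)·log₂(P(1)) = -(5/6)·log₂(5/6) = 0.21920
  -P(2)·log₂(P(2)) = -(1/12)·log₂(1/12) = 0.29875
  -P(3)·log₂(P(3)) = -(1/12)·log₂(1/12) = 0.29875
H(P) = 0.21920 + 0.29875 + 0.29875 = 0.81670 bits

log₂(3) = 1.58496 bits

D_KL(P||U) = 1.58496 - 0.81670 = 0.76826 ≈ 0.7683 bits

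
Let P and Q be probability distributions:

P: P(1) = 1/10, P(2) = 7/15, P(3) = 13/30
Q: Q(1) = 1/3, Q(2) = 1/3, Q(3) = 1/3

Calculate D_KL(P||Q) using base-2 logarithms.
0.2169 bits

D_KL(P||Q) = Σ P(x) log₂(P(x)/Q(x))

Computing term by term:
  P(1)·log₂(P(1)/Q(1)) = (1/10)·log₂((1/10)/(1/3)) = -0.17370
  P(2)·log₂(P(2)/Q(2)) = (7/15)·log₂((7/15)/(1/3)) = 0.22653
  P(3)·log₂(P(3)/Q(3)) = (13/30)·log₂((13/30)/(1/3)) = 0.16402

D_KL(P||Q) = -0.17370 + 0.22653 + 0.16402 = 0.21685 ≈ 0.2169 bits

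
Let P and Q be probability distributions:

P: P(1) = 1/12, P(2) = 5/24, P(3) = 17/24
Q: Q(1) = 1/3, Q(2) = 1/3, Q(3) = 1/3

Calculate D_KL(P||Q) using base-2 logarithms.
0.4624 bits

D_KL(P||Q) = Σ P(x) log₂(P(x)/Q(x))

Computing term by term:
  P(1)·log₂(P(1)/Q(1)) = (1/12)·log₂((1/12)/(1/3)) = -0.16667
  P(2)·log₂(P(2)/Q(2)) = (5/24)·log₂((5/24)/(1/3)) = -0.14126
  P(3)·log₂(P(3)/Q(3)) = (17/24)·log₂((17/24)/(1/3)) = 0.77029

D_KL(P||Q) = -0.16667 - 0.14126 + 0.77029 = 0.46236 ≈ 0.4624 bits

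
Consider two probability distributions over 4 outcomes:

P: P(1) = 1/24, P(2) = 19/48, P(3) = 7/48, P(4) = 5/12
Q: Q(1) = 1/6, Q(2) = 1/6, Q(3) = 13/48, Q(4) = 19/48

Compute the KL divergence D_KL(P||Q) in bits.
0.3112 bits

D_KL(P||Q) = Σ P(x) log₂(P(x)/Q(x))

Computing term by term:
  P(1)·log₂(P(1)/Q(1)) = (1/24)·log₂((1/24)/(1/6)) = -0.08333
  P(2)·log₂(P(2)/Q(2)) = (19/48)·log₂((19/48)/(1/6)) = 0.49397
  P(3)·log₂(P(3)/Q(3)) = (7/48)·log₂((7/48)/(13/48)) = -0.13024
  P(4)·log₂(P(4)/Q(4)) = (5/12)·log₂((5/12)/(19/48)) = 0.03083

D_KL(P||Q) = -0.08333 + 0.49397 - 0.13024 + 0.03083 = 0.31123 ≈ 0.3112 bits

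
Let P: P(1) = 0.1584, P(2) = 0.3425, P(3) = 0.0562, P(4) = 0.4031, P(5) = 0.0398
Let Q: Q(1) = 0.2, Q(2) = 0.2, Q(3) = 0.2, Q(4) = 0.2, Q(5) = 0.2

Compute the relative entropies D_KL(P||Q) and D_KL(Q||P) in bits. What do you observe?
D_KL(P||Q) = 0.4245 bits, D_KL(Q||P) = 0.5419 bits. The two directions give different values (D_KL(Q||P) exceeds D_KL(P||Q) by 0.1174 bits): KL divergence is asymmetric.

D_KL(P||Q) = Σ P(x) log₂(P(x)/Q(x))

Computing term by term:
  P(1)·log₂(P(1)/Q(1)) = 0.1584·log₂(0.1584/0.2) = -0.05329
  P(2)·log₂(P(2)/Q(2)) = 0.3425·log₂(0.3425/0.2) = 0.26582
  P(3)·log₂(P(3)/Q(3)) = 0.0562·log₂(0.0562/0.2) = -0.10292
  P(4)·log₂(P(4)/Q(4)) = 0.4031·log₂(0.4031/0.2) = 0.40759
  P(5)·log₂(P(5)/Q(5)) = 0.0398·log₂(0.0398/0.2) = -0.09270

D_KL(P||Q) = -0.05329 + 0.26582 - 0.10292 + 0.40759 - 0.09270 = 0.42450 ≈ 0.4245 bits

D_KL(Q||P) = Σ Q(x) log₂(Q(x)/P(x))

Computing term by term:
  Q(1)·log₂(Q(1)/P(1)) = 0.2·log₂(0.2/0.1584) = 0.06729
  Q(2)·log₂(Q(2)/P(2)) = 0.2·log₂(0.2/0.3425) = -0.15522
  Q(3)·log₂(Q(3)/P(3)) = 0.2·log₂(0.2/0.0562) = 0.36627
  Q(4)·log₂(Q(4)/P(4)) = 0.2·log₂(0.2/0.4031) = -0.20223
  Q(5)·log₂(Q(5)/P(5)) = 0.2·log₂(0.2/0.0398) = 0.46583

D_KL(Q||P) = 0.06729 - 0.15522 + 0.36627 - 0.20223 + 0.46583 = 0.54194 ≈ 0.5419 bits

These are NOT equal (difference: 0.1174 bits). KL divergence is asymmetric: D_KL(P||Q) ≠ D_KL(Q||P) in general.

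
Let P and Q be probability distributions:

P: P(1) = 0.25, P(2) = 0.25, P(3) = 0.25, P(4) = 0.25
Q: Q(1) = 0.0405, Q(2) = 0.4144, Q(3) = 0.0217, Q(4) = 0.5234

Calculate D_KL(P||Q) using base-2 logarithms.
1.0893 bits

D_KL(P||Q) = Σ P(x) log₂(P(x)/Q(x))

Computing term by term:
  P(1)·log₂(P(1)/Q(1)) = 0.25·log₂(0.25/0.0405) = 0.65648
  P(2)·log₂(P(2)/Q(2)) = 0.25·log₂(0.25/0.4144) = -0.18227
  P(3)·log₂(P(3)/Q(3)) = 0.25·log₂(0.25/0.0217) = 0.88154
  P(4)·log₂(P(4)/Q(4)) = 0.25·log₂(0.25/0.5234) = -0.26650

D_KL(P||Q) = 0.65648 - 0.18227 + 0.88154 - 0.26650 = 1.08925 ≈ 1.0893 bits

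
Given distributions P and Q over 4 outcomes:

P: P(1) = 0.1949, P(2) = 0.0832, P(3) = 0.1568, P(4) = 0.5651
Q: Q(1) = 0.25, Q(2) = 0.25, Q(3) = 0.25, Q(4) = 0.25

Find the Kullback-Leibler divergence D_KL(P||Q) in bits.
0.3573 bits

D_KL(P||Q) = Σ P(x) log₂(P(x)/Q(x))

Computing term by term:
  P(1)·log₂(P(1)/Q(1)) = 0.1949·log₂(0.1949/0.25) = -0.07001
  P(2)·log₂(P(2)/Q(2)) = 0.0832·log₂(0.0832/0.25) = -0.13206
  P(3)·log₂(P(3)/Q(3)) = 0.1568·log₂(0.1568/0.25) = -0.10553
  P(4)·log₂(P(4)/Q(4)) = 0.5651·log₂(0.5651/0.25) = 0.66488

D_KL(P||Q) = -0.07001 - 0.13206 - 0.10553 + 0.66488 = 0.35728 ≈ 0.3573 bits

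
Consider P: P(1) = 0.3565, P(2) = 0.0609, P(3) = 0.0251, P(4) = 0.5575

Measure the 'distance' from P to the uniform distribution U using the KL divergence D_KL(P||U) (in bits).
0.6203 bits

U(i) = 1/4 for all i

D_KL(P||U) = Σ P(x) log₂(P(x) / (1/4))
           = Σ P(x) log₂(P(x)) + log₂(4)
           = log₂(4) - H(P)

H(P) = -Σ P(x) log₂(P(x)):
  -P(1)·log₂(P(1)) = -(0.3565)·log₂(0.3565) = 0.53048
  -P(2)·log₂(P(2)) = -(0.0609)·log₂(0.0609) = 0.24588
  -P(3)·log₂(P(3)) = -(0.0251)·log₂(0.0251) = 0.13344
  -P(4)·log₂(P(4)) = -(0.5575)·log₂(0.5575) = 0.46995
H(P) = 0.53048 + 0.24588 + 0.13344 + 0.46995 = 1.37975 bits

log₂(4) = 2.00000 bits

D_KL(P||U) = 2.00000 - 1.37975 = 0.62025 ≈ 0.6203 bits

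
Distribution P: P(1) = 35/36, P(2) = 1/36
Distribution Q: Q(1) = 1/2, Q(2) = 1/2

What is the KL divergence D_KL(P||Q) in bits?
0.8169 bits

D_KL(P||Q) = Σ P(x) log₂(P(x)/Q(x))

Computing term by term:
  P(1)·log₂(P(1)/Q(1)) = (35/36)·log₂((35/36)/(1/2)) = 0.93271
  P(2)·log₂(P(2)/Q(2)) = (1/36)·log₂((1/36)/(1/2)) = -0.11583

D_KL(P||Q) = 0.93271 - 0.11583 = 0.81688 ≈ 0.8169 bits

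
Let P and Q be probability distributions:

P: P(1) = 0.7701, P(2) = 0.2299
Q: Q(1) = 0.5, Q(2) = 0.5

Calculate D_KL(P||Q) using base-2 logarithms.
0.2222 bits

D_KL(P||Q) = Σ P(x) log₂(P(x)/Q(x))

Computing term by term:
  P(1)·log₂(P(1)/Q(1)) = 0.7701·log₂(0.7701/0.5) = 0.47986
  P(2)·log₂(P(2)/Q(2)) = 0.2299·log₂(0.2299/0.5) = -0.25770

D_KL(P||Q) = 0.47986 - 0.25770 = 0.22216 ≈ 0.2222 bits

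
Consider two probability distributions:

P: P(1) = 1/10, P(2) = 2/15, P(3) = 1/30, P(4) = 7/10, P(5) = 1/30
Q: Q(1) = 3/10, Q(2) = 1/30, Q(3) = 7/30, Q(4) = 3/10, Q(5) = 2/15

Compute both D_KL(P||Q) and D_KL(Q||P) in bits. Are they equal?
D_KL(P||Q) = 0.8036 bits, D_KL(Q||P) = 0.9638 bits. No, they are not equal.

D_KL(P||Q) = Σ P(x) log₂(P(x)/Q(x))

Computing term by term:
  P(1)·log₂(P(1)/Q(1)) = (1/10)·log₂((1/10)/(3/10)) = -0.15850
  P(2)·log₂(P(2)/Q(2)) = (2/15)·log₂((2/15)/(1/30)) = 0.26667
  P(3)·log₂(P(3)/Q(3)) = (1/30)·log₂((1/30)/(7/30)) = -0.09358
  P(4)·log₂(P(4)/Q(4)) = (7/10)·log₂((7/10)/(3/10)) = 0.85567
  P(5)·log₂(P(5)/Q(5)) = (1/30)·log₂((1/30)/(2/15)) = -0.06667

D_KL(P||Q) = -0.15850 + 0.26667 - 0.09358 + 0.85567 - 0.06667 = 0.80359 ≈ 0.8036 bits

D_KL(Q||P) = Σ Q(x) log₂(Q(x)/P(x))

Computing term by term:
  Q(1)·log₂(Q(1)/P(1)) = (3/10)·log₂((3/10)/(1/10)) = 0.47549
  Q(2)·log₂(Q(2)/P(2)) = (1/30)·log₂((1/30)/(2/15)) = -0.06667
  Q(3)·log₂(Q(3)/P(3)) = (7/30)·log₂((7/30)/(1/30)) = 0.65505
  Q(4)·log₂(Q(4)/P(4)) = (3/10)·log₂((3/10)/(7/10)) = -0.36672
  Q(5)·log₂(Q(5)/P(5)) = (2/15)·log₂((2/15)/(1/30)) = 0.26667

D_KL(Q||P) = 0.47549 - 0.06667 + 0.65505 - 0.36672 + 0.26667 = 0.96382 ≈ 0.9638 bits

These are NOT equal (difference: 0.1602 bits). KL divergence is asymmetric: D_KL(P||Q) ≠ D_KL(Q||P) in general.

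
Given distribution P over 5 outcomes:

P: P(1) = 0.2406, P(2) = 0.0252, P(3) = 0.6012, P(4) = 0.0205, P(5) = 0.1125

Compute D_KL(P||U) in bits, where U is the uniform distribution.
0.7827 bits

U(i) = 1/5 for all i

D_KL(P||U) = Σ P(x) log₂(P(x) / (1/5))
           = Σ P(x) log₂(P(x)) + log₂(5)
           = log₂(5) - H(P)

H(P) = -Σ P(x) log₂(P(x)):
  -P(1)·log₂(P(1)) = -(0.2406)·log₂(0.2406) = 0.49450
  -P(2)·log₂(P(2)) = -(0.0252)·log₂(0.0252) = 0.13382
  -P(3)·log₂(P(3)) = -(0.6012)·log₂(0.6012) = 0.44133
  -P(4)·log₂(P(4)) = -(0.0205)·log₂(0.0205) = 0.11497
  -P(5)·log₂(P(5)) = -(0.1125)·log₂(0.1125) = 0.35460
H(P) = 0.49450 + 0.13382 + 0.44133 + 0.11497 + 0.35460 = 1.53922 bits

log₂(5) = 2.32193 bits

D_KL(P||U) = 2.32193 - 1.53922 = 0.78271 ≈ 0.7827 bits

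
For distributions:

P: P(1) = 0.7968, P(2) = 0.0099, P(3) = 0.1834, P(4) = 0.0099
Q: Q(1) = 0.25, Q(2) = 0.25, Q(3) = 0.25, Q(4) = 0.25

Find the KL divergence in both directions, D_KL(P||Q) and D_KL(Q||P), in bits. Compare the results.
D_KL(P||Q) = 1.1583 bits, D_KL(Q||P) = 2.0228 bits. D_KL(Q||P) is larger than D_KL(P||Q) by 0.8645 bits; the two directions differ.

D_KL(P||Q) = Σ P(x) log₂(P(x)/Q(x))

Computing term by term:
  P(1)·log₂(P(1)/Q(1)) = 0.7968·log₂(0.7968/0.25) = 1.33248
  P(2)·log₂(P(2)/Q(2)) = 0.0099·log₂(0.0099/0.25) = -0.04612
  P(3)·log₂(P(3)/Q(3)) = 0.1834·log₂(0.1834/0.25) = -0.08197
  P(4)·log₂(P(4)/Q(4)) = 0.0099·log₂(0.0099/0.25) = -0.04612

D_KL(P||Q) = 1.33248 - 0.04612 - 0.08197 - 0.04612 = 1.15827 ≈ 1.1583 bits

D_KL(Q||P) = Σ Q(x) log₂(Q(x)/P(x))

Computing term by term:
  Q(1)·log₂(Q(1)/P(1)) = 0.25·log₂(0.25/0.7968) = -0.41807
  Q(2)·log₂(Q(2)/P(2)) = 0.25·log₂(0.25/0.0099) = 1.16459
  Q(3)·log₂(Q(3)/P(3)) = 0.25·log₂(0.25/0.1834) = 0.11173
  Q(4)·log₂(Q(4)/P(4)) = 0.25·log₂(0.25/0.0099) = 1.16459

D_KL(Q||P) = -0.41807 + 1.16459 + 0.11173 + 1.16459 = 2.02284 ≈ 2.0228 bits

These are NOT equal (difference: 0.8645 bits). KL divergence is asymmetric: D_KL(P||Q) ≠ D_KL(Q||P) in general.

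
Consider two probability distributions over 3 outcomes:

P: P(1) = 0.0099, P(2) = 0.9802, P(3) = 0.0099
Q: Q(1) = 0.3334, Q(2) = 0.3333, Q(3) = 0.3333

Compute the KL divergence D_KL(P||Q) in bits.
1.4250 bits

D_KL(P||Q) = Σ P(x) log₂(P(x)/Q(x))

Computing term by term:
  P(1)·log₂(P(1)/Q(1)) = 0.0099·log₂(0.0099/0.3334) = -0.05023
  P(2)·log₂(P(2)/Q(2)) = 0.9802·log₂(0.9802/0.3333) = 1.52544
  P(3)·log₂(P(3)/Q(3)) = 0.0099·log₂(0.0099/0.3333) = -0.05023

D_KL(P||Q) = -0.05023 + 1.52544 - 0.05023 = 1.42498 ≈ 1.4250 bits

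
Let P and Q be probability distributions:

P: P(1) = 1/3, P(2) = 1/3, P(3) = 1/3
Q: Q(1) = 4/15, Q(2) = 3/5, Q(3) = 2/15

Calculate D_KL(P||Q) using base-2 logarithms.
0.2653 bits

D_KL(P||Q) = Σ P(x) log₂(P(x)/Q(x))

Computing term by term:
  P(1)·log₂(P(1)/Q(1)) = (1/3)·log₂((1/3)/(4/15)) = 0.10731
  P(2)·log₂(P(2)/Q(2)) = (1/3)·log₂((1/3)/(3/5)) = -0.28267
  P(3)·log₂(P(3)/Q(3)) = (1/3)·log₂((1/3)/(2/15)) = 0.44064

D_KL(P||Q) = 0.10731 - 0.28267 + 0.44064 = 0.26528 ≈ 0.2653 bits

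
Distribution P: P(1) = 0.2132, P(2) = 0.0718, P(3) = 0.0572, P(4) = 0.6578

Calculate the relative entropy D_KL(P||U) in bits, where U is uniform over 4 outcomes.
0.6182 bits

U(i) = 1/4 for all i

D_KL(P||U) = Σ P(x) log₂(P(x) / (1/4))
           = Σ P(x) log₂(P(x)) + log₂(4)
           = log₂(4) - H(P)

H(P) = -Σ P(x) log₂(P(x)):
  -P(1)·log₂(P(1)) = -(0.2132)·log₂(0.2132) = 0.47538
  -P(2)·log₂(P(2)) = -(0.0718)·log₂(0.0718) = 0.27283
  -P(3)·log₂(P(3)) = -(0.0572)·log₂(0.0572) = 0.23611
  -P(4)·log₂(P(4)) = -(0.6578)·log₂(0.6578) = 0.39749
H(P) = 0.47538 + 0.27283 + 0.23611 + 0.39749 = 1.38181 bits

log₂(4) = 2.00000 bits

D_KL(P||U) = 2.00000 - 1.38181 = 0.61819 ≈ 0.6182 bits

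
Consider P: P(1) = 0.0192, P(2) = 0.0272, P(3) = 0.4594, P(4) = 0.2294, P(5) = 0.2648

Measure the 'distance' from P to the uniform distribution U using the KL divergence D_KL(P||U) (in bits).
0.5606 bits

U(i) = 1/5 for all i

D_KL(P||U) = Σ P(x) log₂(P(x) / (1/5))
           = Σ P(x) log₂(P(x)) + log₂(5)
           = log₂(5) - H(P)

H(P) = -Σ P(x) log₂(P(x)):
  -P(1)·log₂(P(1)) = -(0.0192)·log₂(0.0192) = 0.10949
  -P(2)·log₂(P(2)) = -(0.0272)·log₂(0.0272) = 0.14145
  -P(3)·log₂(P(3)) = -(0.4594)·log₂(0.4594) = 0.51553
  -P(4)·log₂(P(4)) = -(0.2294)·log₂(0.2294) = 0.48726
  -P(5)·log₂(P(5)) = -(0.2648)·log₂(0.2648) = 0.50763
H(P) = 0.10949 + 0.14145 + 0.51553 + 0.48726 + 0.50763 = 1.76136 bits

log₂(5) = 2.32193 bits

D_KL(P||U) = 2.32193 - 1.76136 = 0.56057 ≈ 0.5606 bits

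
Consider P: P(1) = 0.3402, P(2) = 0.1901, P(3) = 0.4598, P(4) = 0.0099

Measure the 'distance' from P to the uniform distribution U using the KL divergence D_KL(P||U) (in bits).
0.4342 bits

U(i) = 1/4 for all i

D_KL(P||U) = Σ P(x) log₂(P(x) / (1/4))
           = Σ P(x) log₂(P(x)) + log₂(4)
           = log₂(4) - H(P)

H(P) = -Σ P(x) log₂(P(x)):
  -P(1)·log₂(P(1)) = -(0.3402)·log₂(0.3402) = 0.52920
  -P(2)·log₂(P(2)) = -(0.1901)·log₂(0.1901) = 0.45532
  -P(3)·log₂(P(3)) = -(0.4598)·log₂(0.4598) = 0.51540
  -P(4)·log₂(P(4)) = -(0.0099)·log₂(0.0099) = 0.06592
H(P) = 0.52920 + 0.45532 + 0.51540 + 0.06592 = 1.56584 bits

log₂(4) = 2.00000 bits

D_KL(P||U) = 2.00000 - 1.56584 = 0.43416 ≈ 0.4342 bits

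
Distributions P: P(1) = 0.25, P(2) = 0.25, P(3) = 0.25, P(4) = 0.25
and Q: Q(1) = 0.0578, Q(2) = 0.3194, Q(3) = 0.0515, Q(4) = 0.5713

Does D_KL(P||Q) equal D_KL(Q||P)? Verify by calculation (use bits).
D_KL(P||Q) = 0.7116 bits, D_KL(Q||P) = 0.5546 bits. No — D_KL(P||Q) ≠ D_KL(Q||P) for this pair.

D_KL(P||Q) = Σ P(x) log₂(P(x)/Q(x))

Computing term by term:
  P(1)·log₂(P(1)/Q(1)) = 0.25·log₂(0.25/0.0578) = 0.52820
  P(2)·log₂(P(2)/Q(2)) = 0.25·log₂(0.25/0.3194) = -0.08836
  P(3)·log₂(P(3)/Q(3)) = 0.25·log₂(0.25/0.0515) = 0.56982
  P(4)·log₂(P(4)/Q(4)) = 0.25·log₂(0.25/0.5713) = -0.29808

D_KL(P||Q) = 0.52820 - 0.08836 + 0.56982 - 0.29808 = 0.71158 ≈ 0.7116 bits

D_KL(Q||P) = Σ Q(x) log₂(Q(x)/P(x))

Computing term by term:
  Q(1)·log₂(Q(1)/P(1)) = 0.0578·log₂(0.0578/0.25) = -0.12212
  Q(2)·log₂(Q(2)/P(2)) = 0.3194·log₂(0.3194/0.25) = 0.11289
  Q(3)·log₂(Q(3)/P(3)) = 0.0515·log₂(0.0515/0.25) = -0.11738
  Q(4)·log₂(Q(4)/P(4)) = 0.5713·log₂(0.5713/0.25) = 0.68117

D_KL(Q||P) = -0.12212 + 0.11289 - 0.11738 + 0.68117 = 0.55456 ≈ 0.5546 bits

These are NOT equal (difference: 0.1570 bits). KL divergence is asymmetric: D_KL(P||Q) ≠ D_KL(Q||P) in general.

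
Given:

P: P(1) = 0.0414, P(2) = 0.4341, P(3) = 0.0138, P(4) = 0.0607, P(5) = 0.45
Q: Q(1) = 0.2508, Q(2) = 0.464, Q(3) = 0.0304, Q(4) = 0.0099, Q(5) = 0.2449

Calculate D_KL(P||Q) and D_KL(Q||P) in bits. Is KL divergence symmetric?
D_KL(P||Q) = 0.3888 bits, D_KL(Q||P) = 0.4902 bits. No, KL divergence is not symmetric.

D_KL(P||Q) = Σ P(x) log₂(P(x)/Q(x))

Computing term by term:
  P(1)·log₂(P(1)/Q(1)) = 0.0414·log₂(0.0414/0.2508) = -0.10759
  P(2)·log₂(P(2)/Q(2)) = 0.4341·log₂(0.4341/0.464) = -0.04172
  P(3)·log₂(P(3)/Q(3)) = 0.0138·log₂(0.0138/0.0304) = -0.01572
  P(4)·log₂(P(4)/Q(4)) = 0.0607·log₂(0.0607/0.0099) = 0.15880
  P(5)·log₂(P(5)/Q(5)) = 0.45·log₂(0.45/0.2449) = 0.39498

D_KL(P||Q) = -0.10759 - 0.04172 - 0.01572 + 0.15880 + 0.39498 = 0.38875 ≈ 0.3888 bits

D_KL(Q||P) = Σ Q(x) log₂(Q(x)/P(x))

Computing term by term:
  Q(1)·log₂(Q(1)/P(1)) = 0.2508·log₂(0.2508/0.0414) = 0.65179
  Q(2)·log₂(Q(2)/P(2)) = 0.464·log₂(0.464/0.4341) = 0.04459
  Q(3)·log₂(Q(3)/P(3)) = 0.0304·log₂(0.0304/0.0138) = 0.03464
  Q(4)·log₂(Q(4)/P(4)) = 0.0099·log₂(0.0099/0.0607) = -0.02590
  Q(5)·log₂(Q(5)/P(5)) = 0.2449·log₂(0.2449/0.45) = -0.21496

D_KL(Q||P) = 0.65179 + 0.04459 + 0.03464 - 0.02590 - 0.21496 = 0.49016 ≈ 0.4902 bits

These are NOT equal (difference: 0.1014 bits). KL divergence is asymmetric: D_KL(P||Q) ≠ D_KL(Q||P) in general.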